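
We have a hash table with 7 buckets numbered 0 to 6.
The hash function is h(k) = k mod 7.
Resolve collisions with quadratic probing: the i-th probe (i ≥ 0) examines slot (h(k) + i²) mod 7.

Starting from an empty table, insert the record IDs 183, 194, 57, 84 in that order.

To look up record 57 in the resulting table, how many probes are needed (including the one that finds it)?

2

183: h=1 => slot 1
194: h=5 => slot 5
57: h=1, probe 1,2 => slot 2
84: h=0 => slot 0
Table: [84, 183, 57, -, -, 194, -]
Lookup 57: h=1, probe 1,2 → found at 2.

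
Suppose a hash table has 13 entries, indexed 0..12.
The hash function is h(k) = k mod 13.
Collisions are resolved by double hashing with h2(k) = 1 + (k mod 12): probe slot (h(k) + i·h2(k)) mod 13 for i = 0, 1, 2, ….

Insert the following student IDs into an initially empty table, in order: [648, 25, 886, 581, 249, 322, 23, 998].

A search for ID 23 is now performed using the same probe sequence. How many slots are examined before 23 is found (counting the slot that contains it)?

3

648 hashes to 11; slot 11 is free => place at 11.
25 hashes to 12; slot 12 is free => place at 12.
886 hashes to 2; slot 2 is free => place at 2.
581 hashes to 9; slot 9 is free => place at 9.
249 hashes to 2, h2=10; 2,12,9 taken => place at 6.
322 hashes to 10; slot 10 is free => place at 10.
23 hashes to 10, h2=12; 10,9 taken => place at 8.
998 hashes to 10, h2=3; 10 taken => place at 0.
Table: [998, —, 886, —, —, —, 249, —, 23, 581, 322, 648, 25]
Lookup 23: h=10, h2=12, probe 10,9,8 → found at 8.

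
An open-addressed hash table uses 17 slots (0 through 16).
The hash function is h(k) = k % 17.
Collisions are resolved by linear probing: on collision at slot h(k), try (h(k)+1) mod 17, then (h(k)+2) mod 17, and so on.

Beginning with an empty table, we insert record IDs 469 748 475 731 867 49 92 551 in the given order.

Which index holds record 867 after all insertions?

2

469 hashes to 10; slot 10 is free => place at 10.
748 hashes to 0; slot 0 is free => place at 0.
475 hashes to 16; slot 16 is free => place at 16.
731 hashes to 0; 0 taken => place at 1.
867 hashes to 0; 0,1 taken => place at 2.
49 hashes to 15; slot 15 is free => place at 15.
92 hashes to 7; slot 7 is free => place at 7.
551 hashes to 7; 7 taken => place at 8.
Table: [748, 731, 867, _, _, _, _, 92, 551, _, 469, _, _, _, _, 49, 475]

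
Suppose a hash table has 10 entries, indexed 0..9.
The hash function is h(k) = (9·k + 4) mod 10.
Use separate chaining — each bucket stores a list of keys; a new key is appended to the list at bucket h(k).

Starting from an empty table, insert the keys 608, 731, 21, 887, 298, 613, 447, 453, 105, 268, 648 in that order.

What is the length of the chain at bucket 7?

Insert 608: h=6, bucket 6 empty -> new chain.
Insert 731: h=3, bucket 3 empty -> new chain.
Insert 21: h=3, bucket 3 nonempty -> append to chain.
Insert 887: h=7, bucket 7 empty -> new chain.
Insert 298: h=6, bucket 6 nonempty -> append to chain.
Insert 613: h=1, bucket 1 empty -> new chain.
Insert 447: h=7, bucket 7 nonempty -> append to chain.
Insert 453: h=1, bucket 1 nonempty -> append to chain.
Insert 105: h=9, bucket 9 empty -> new chain.
Insert 268: h=6, bucket 6 nonempty -> append to chain.
Insert 648: h=6, bucket 6 nonempty -> append to chain.
Final buckets:
0: -
1: 613 -> 453
2: -
3: 731 -> 21
4: -
5: -
6: 608 -> 298 -> 268 -> 648
7: 887 -> 447
8: -
9: 105

2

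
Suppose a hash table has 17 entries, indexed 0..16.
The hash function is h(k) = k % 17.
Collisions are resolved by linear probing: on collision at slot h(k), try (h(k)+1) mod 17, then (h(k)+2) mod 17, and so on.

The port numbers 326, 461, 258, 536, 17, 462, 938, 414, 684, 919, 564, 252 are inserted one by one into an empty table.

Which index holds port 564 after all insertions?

10

326: h=3 → slot 3
461: h=2 → slot 2
258: h=3, probe 3,4 → slot 4
536: h=9 → slot 9
17: h=0 → slot 0
462: h=3, probe 3,4,5 → slot 5
938: h=3, probe 3,4,5,6 → slot 6
414: h=6, probe 6,7 → slot 7
684: h=4, probe 4,5,6,7,8 → slot 8
919: h=1 → slot 1
564: h=3, probe 3,4,5,6,7,8,9,10 → slot 10
252: h=14 → slot 14
Table: [17, 919, 461, 326, 258, 462, 938, 414, 684, 536, 564, ., ., ., 252, ., .]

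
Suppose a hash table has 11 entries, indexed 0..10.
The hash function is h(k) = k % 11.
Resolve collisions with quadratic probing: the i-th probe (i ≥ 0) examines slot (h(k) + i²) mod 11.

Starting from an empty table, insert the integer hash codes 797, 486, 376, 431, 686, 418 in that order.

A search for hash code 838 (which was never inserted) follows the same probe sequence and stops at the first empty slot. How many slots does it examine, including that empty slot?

797 hashes to 5; slot 5 is free => place at 5.
486 hashes to 2; slot 2 is free => place at 2.
376 hashes to 2; 2 taken => place at 3.
431 hashes to 2; 2,3 taken => place at 6.
686 hashes to 4; slot 4 is free => place at 4.
418 hashes to 0; slot 0 is free => place at 0.
Table: [418, ., 486, 376, 686, 797, 431, ., ., ., .]
Lookup 838: h=2, probe 2,3,6,0,7 → slot 7 empty, not found.

5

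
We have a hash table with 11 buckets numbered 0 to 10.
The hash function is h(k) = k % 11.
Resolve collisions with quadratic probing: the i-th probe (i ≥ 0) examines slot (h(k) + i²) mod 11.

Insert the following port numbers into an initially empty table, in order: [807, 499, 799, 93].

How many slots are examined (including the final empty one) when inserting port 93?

2

807 hashes to 4; slot 4 is free -> place at 4.
499 hashes to 4; 4 taken -> place at 5.
799 hashes to 7; slot 7 is free -> place at 7.
93 hashes to 5; 5 taken -> place at 6.
Table: [—, —, —, —, 807, 499, 93, 799, —, —, —]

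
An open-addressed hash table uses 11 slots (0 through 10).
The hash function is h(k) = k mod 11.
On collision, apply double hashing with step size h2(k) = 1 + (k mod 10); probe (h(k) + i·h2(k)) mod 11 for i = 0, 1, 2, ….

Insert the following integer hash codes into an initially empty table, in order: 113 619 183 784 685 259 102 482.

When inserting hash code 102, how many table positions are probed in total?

113 hashes to 3; slot 3 is free → place at 3.
619 hashes to 3, h2=10; 3 taken → place at 2.
183 hashes to 7; slot 7 is free → place at 7.
784 hashes to 3, h2=5; 3 taken → place at 8.
685 hashes to 3, h2=6; 3 taken → place at 9.
259 hashes to 6; slot 6 is free → place at 6.
102 hashes to 3, h2=3; 3,6,9 taken → place at 1.
482 hashes to 9, h2=3; 9,1 taken → place at 4.
Table: [∅, 102, 619, 113, 482, ∅, 259, 183, 784, 685, ∅]

4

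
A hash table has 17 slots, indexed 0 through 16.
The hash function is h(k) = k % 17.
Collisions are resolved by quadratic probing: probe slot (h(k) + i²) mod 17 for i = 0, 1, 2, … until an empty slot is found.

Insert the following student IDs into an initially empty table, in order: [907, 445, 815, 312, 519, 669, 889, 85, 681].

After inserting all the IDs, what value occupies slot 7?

907: h=6 -> slot 6
445: h=3 -> slot 3
815: h=16 -> slot 16
312: h=6, probe 6,7 -> slot 7
519: h=9 -> slot 9
669: h=6, probe 6,7,10 -> slot 10
889: h=5 -> slot 5
85: h=0 -> slot 0
681: h=1 -> slot 1
Table: [85, 681, —, 445, —, 889, 907, 312, —, 519, 669, —, —, —, —, —, 815]

312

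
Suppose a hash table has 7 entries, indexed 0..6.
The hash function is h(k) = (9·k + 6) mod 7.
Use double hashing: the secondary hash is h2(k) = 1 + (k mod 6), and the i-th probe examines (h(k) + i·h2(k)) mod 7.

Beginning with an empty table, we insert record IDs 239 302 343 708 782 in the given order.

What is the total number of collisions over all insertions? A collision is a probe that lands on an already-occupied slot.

Insert 239: h=1, slot 1 empty -> index 1.
Insert 302: h=1, h2=3, slot 1 occupied -> index 4.
Insert 343: h=6, slot 6 empty -> index 6.
Insert 708: h=1, h2=1, slot 1 occupied -> index 2.
Insert 782: h=2, h2=3, slot 2 occupied -> index 5.
Table: [—, 239, 708, —, 302, 782, 343]

3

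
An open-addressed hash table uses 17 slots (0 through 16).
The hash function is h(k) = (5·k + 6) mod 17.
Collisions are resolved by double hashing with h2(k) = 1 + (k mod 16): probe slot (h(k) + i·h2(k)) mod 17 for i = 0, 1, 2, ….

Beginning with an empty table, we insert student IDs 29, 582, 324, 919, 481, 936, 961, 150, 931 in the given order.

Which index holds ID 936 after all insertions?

Insert 29: h=15, slot 15 empty => index 15.
Insert 582: h=9, slot 9 empty => index 9.
Insert 324: h=11, slot 11 empty => index 11.
Insert 919: h=11, h2=8, slot 11 occupied => index 2.
Insert 481: h=14, slot 14 empty => index 14.
Insert 936: h=11, h2=9, slot 11 occupied => index 3.
Insert 961: h=0, slot 0 empty => index 0.
Insert 150: h=8, slot 8 empty => index 8.
Insert 931: h=3, h2=4, slot 3 occupied => index 7.
Table: [961, ∅, 919, 936, ∅, ∅, ∅, 931, 150, 582, ∅, 324, ∅, ∅, 481, 29, ∅]

3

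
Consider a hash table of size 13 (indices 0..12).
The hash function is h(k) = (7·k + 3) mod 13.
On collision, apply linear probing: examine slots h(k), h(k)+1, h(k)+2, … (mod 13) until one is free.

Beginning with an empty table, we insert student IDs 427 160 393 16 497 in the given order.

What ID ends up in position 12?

Insert 427: h=2, slot 2 empty => index 2.
Insert 160: h=5, slot 5 empty => index 5.
Insert 393: h=11, slot 11 empty => index 11.
Insert 16: h=11, slot 11 occupied => index 12.
Insert 497: h=11, slots 11,12 occupied => index 0.
Table: [497, ∅, 427, ∅, ∅, 160, ∅, ∅, ∅, ∅, ∅, 393, 16]

16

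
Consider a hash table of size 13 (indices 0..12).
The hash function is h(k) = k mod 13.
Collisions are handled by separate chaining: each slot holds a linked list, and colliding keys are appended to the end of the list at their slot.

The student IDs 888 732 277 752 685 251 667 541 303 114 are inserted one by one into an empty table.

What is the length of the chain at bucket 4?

888 → bucket 4
732 → bucket 4 (collision)
277 → bucket 4 (collision)
752 → bucket 11
685 → bucket 9
251 → bucket 4 (collision)
667 → bucket 4 (collision)
541 → bucket 8
303 → bucket 4 (collision)
114 → bucket 10
Final buckets:
0: ∅
1: ∅
2: ∅
3: ∅
4: 888 -> 732 -> 277 -> 251 -> 667 -> 303
5: ∅
6: ∅
7: ∅
8: 541
9: 685
10: 114
11: 752
12: ∅

6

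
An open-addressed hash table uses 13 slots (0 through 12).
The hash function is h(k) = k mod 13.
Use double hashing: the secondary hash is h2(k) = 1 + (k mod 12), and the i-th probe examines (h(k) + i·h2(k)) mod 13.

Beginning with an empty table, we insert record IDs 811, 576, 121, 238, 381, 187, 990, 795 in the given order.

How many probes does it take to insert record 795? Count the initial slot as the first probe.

3

811: h=5 -> slot 5
576: h=4 -> slot 4
121: h=4, h2=2, probe 4,6 -> slot 6
238: h=4, h2=11, probe 4,2 -> slot 2
381: h=4, h2=10, probe 4,1 -> slot 1
187: h=5, h2=8, probe 5,0 -> slot 0
990: h=2, h2=7, probe 2,9 -> slot 9
795: h=2, h2=4, probe 2,6,10 -> slot 10
Table: [187, 381, 238, —, 576, 811, 121, —, —, 990, 795, —, —]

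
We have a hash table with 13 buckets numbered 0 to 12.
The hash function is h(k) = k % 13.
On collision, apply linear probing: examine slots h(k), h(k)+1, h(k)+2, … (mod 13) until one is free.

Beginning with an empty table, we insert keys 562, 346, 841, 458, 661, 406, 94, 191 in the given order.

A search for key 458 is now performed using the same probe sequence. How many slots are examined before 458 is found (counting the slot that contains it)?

2

562 hashes to 3; slot 3 is free -> place at 3.
346 hashes to 8; slot 8 is free -> place at 8.
841 hashes to 9; slot 9 is free -> place at 9.
458 hashes to 3; 3 taken -> place at 4.
661 hashes to 11; slot 11 is free -> place at 11.
406 hashes to 3; 3,4 taken -> place at 5.
94 hashes to 3; 3,4,5 taken -> place at 6.
191 hashes to 9; 9 taken -> place at 10.
Table: [., ., ., 562, 458, 406, 94, ., 346, 841, 191, 661, .]
Lookup 458: h=3, probe 3,4 → found at 4.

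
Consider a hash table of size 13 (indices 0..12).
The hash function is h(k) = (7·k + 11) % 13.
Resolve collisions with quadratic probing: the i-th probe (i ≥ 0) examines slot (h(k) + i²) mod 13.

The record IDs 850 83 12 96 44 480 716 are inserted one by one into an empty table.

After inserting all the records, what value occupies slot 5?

850: h=7 → slot 7
83: h=7, probe 7,8 → slot 8
12: h=4 → slot 4
96: h=7, probe 7,8,11 → slot 11
44: h=7, probe 7,8,11,3 → slot 3
480: h=4, probe 4,5 → slot 5
716: h=5, probe 5,6 → slot 6
Table: [., ., ., 44, 12, 480, 716, 850, 83, ., ., 96, .]

480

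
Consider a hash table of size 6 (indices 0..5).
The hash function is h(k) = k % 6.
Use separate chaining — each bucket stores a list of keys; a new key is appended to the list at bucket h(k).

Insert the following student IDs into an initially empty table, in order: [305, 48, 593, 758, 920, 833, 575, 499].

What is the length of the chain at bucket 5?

4

Insert 305: h=5, bucket 5 empty → new chain.
Insert 48: h=0, bucket 0 empty → new chain.
Insert 593: h=5, bucket 5 nonempty → append to chain.
Insert 758: h=2, bucket 2 empty → new chain.
Insert 920: h=2, bucket 2 nonempty → append to chain.
Insert 833: h=5, bucket 5 nonempty → append to chain.
Insert 575: h=5, bucket 5 nonempty → append to chain.
Insert 499: h=1, bucket 1 empty → new chain.
Final buckets:
0: 48
1: 499
2: 758 -> 920
3: -
4: -
5: 305 -> 593 -> 833 -> 575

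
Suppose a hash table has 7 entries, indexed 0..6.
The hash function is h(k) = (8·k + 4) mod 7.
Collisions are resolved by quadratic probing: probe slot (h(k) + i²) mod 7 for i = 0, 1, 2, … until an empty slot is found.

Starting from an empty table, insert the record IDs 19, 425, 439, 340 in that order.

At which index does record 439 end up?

19 hashes to 2; slot 2 is free → place at 2.
425 hashes to 2; 2 taken → place at 3.
439 hashes to 2; 2,3 taken → place at 6.
340 hashes to 1; slot 1 is free → place at 1.
Table: [—, 340, 19, 425, —, —, 439]

6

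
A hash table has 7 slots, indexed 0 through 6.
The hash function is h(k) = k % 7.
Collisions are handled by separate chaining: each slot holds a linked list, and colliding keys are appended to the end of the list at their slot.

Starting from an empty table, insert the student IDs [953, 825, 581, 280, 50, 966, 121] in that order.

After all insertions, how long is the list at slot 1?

Insert 953: h=1, bucket 1 empty → new chain.
Insert 825: h=6, bucket 6 empty → new chain.
Insert 581: h=0, bucket 0 empty → new chain.
Insert 280: h=0, bucket 0 nonempty → append to chain.
Insert 50: h=1, bucket 1 nonempty → append to chain.
Insert 966: h=0, bucket 0 nonempty → append to chain.
Insert 121: h=2, bucket 2 empty → new chain.
Final buckets:
0: 581 -> 280 -> 966
1: 953 -> 50
2: 121
3: _
4: _
5: _
6: 825

2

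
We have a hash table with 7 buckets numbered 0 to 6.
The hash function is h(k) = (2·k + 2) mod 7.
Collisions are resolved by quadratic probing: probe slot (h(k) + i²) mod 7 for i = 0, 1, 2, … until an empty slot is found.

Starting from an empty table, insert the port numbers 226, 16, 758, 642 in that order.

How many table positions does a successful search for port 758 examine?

226 hashes to 6; slot 6 is free => place at 6.
16 hashes to 6; 6 taken => place at 0.
758 hashes to 6; 6,0 taken => place at 3.
642 hashes to 5; slot 5 is free => place at 5.
Table: [16, -, -, 758, -, 642, 226]
Lookup 758: h=6, probe 6,0,3 → found at 3.

3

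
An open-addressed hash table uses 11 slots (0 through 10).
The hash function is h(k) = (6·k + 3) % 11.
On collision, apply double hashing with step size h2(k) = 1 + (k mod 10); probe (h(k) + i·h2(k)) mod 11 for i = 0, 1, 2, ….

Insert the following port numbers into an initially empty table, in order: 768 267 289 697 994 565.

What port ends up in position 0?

Insert 768: h=2, slot 2 empty => index 2.
Insert 267: h=10, slot 10 empty => index 10.
Insert 289: h=10, h2=10, slot 10 occupied => index 9.
Insert 697: h=5, slot 5 empty => index 5.
Insert 994: h=5, h2=5, slots 5,10 occupied => index 4.
Insert 565: h=5, h2=6, slot 5 occupied => index 0.
Table: [565, —, 768, —, 994, 697, —, —, —, 289, 267]

565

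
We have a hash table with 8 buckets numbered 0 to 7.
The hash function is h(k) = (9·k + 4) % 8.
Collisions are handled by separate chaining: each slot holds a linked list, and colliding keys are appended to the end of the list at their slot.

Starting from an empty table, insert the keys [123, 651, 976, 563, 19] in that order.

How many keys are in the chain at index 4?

123 -> bucket 7
651 -> bucket 7 (collision)
976 -> bucket 4
563 -> bucket 7 (collision)
19 -> bucket 7 (collision)
Final buckets:
0: .
1: .
2: .
3: .
4: 976
5: .
6: .
7: 123 -> 651 -> 563 -> 19

1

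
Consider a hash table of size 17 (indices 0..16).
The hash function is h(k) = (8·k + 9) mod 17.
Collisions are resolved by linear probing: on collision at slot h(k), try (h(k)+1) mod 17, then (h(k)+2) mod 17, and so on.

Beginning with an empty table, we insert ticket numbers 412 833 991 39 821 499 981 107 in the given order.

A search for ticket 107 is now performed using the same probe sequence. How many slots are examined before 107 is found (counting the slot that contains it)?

4

Insert 412: h=7, slot 7 empty => index 7.
Insert 833: h=9, slot 9 empty => index 9.
Insert 991: h=15, slot 15 empty => index 15.
Insert 39: h=15, slot 15 occupied => index 16.
Insert 821: h=15, slots 15,16 occupied => index 0.
Insert 499: h=6, slot 6 empty => index 6.
Insert 981: h=3, slot 3 empty => index 3.
Insert 107: h=15, slots 15,16,0 occupied => index 1.
Table: [821, 107, ∅, 981, ∅, ∅, 499, 412, ∅, 833, ∅, ∅, ∅, ∅, ∅, 991, 39]
Lookup 107: h=15, probe 15,16,0,1 → found at 1.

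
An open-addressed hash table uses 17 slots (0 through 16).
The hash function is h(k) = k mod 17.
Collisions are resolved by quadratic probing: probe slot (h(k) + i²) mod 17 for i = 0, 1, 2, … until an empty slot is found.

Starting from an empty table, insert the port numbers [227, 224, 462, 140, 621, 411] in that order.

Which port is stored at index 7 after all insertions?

227: h=6 => slot 6
224: h=3 => slot 3
462: h=3, probe 3,4 => slot 4
140: h=4, probe 4,5 => slot 5
621: h=9 => slot 9
411: h=3, probe 3,4,7 => slot 7
Table: [∅, ∅, ∅, 224, 462, 140, 227, 411, ∅, 621, ∅, ∅, ∅, ∅, ∅, ∅, ∅]

411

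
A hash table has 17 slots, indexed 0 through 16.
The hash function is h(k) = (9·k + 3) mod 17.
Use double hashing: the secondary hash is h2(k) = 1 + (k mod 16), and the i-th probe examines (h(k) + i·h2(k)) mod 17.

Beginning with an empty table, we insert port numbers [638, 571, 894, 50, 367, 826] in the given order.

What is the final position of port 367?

Insert 638: h=16, slot 16 empty → index 16.
Insert 571: h=8, slot 8 empty → index 8.
Insert 894: h=8, h2=15, slot 8 occupied → index 6.
Insert 50: h=11, slot 11 empty → index 11.
Insert 367: h=8, h2=16, slot 8 occupied → index 7.
Insert 826: h=8, h2=11, slot 8 occupied → index 2.
Table: [., ., 826, ., ., ., 894, 367, 571, ., ., 50, ., ., ., ., 638]

7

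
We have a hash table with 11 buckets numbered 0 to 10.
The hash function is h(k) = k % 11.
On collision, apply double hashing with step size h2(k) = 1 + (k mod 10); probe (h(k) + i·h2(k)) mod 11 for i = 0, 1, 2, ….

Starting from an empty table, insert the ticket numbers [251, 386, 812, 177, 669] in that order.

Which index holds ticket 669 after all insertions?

251: h=9 => slot 9
386: h=1 => slot 1
812: h=9, h2=3, probe 9,1,4 => slot 4
177: h=1, h2=8, probe 1,9,6 => slot 6
669: h=9, h2=10, probe 9,8 => slot 8
Table: [-, 386, -, -, 812, -, 177, -, 669, 251, -]

8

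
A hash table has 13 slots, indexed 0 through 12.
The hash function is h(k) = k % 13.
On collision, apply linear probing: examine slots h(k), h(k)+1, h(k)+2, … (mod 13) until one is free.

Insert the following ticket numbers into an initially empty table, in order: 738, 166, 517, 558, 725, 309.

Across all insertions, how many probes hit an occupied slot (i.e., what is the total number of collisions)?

738: h=10 => slot 10
166: h=10, probe 10,11 => slot 11
517: h=10, probe 10,11,12 => slot 12
558: h=12, probe 12,0 => slot 0
725: h=10, probe 10,11,12,0,1 => slot 1
309: h=10, probe 10,11,12,0,1,2 => slot 2
Table: [558, 725, 309, -, -, -, -, -, -, -, 738, 166, 517]

13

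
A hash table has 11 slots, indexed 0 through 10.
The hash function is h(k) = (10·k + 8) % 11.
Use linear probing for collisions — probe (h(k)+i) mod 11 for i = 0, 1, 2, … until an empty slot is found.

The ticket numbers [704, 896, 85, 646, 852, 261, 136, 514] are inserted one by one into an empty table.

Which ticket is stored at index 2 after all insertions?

704 hashes to 8; slot 8 is free -> place at 8.
896 hashes to 3; slot 3 is free -> place at 3.
85 hashes to 0; slot 0 is free -> place at 0.
646 hashes to 0; 0 taken -> place at 1.
852 hashes to 3; 3 taken -> place at 4.
261 hashes to 0; 0,1 taken -> place at 2.
136 hashes to 4; 4 taken -> place at 5.
514 hashes to 0; 0,1,2,3,4,5 taken -> place at 6.
Table: [85, 646, 261, 896, 852, 136, 514, _, 704, _, _]

261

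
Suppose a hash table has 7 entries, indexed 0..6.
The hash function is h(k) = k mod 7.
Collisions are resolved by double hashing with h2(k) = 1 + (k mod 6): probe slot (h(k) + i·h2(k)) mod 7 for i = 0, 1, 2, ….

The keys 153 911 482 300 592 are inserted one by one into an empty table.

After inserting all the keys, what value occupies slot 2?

482

153: h=6 -> slot 6
911: h=1 -> slot 1
482: h=6, h2=3, probe 6,2 -> slot 2
300: h=6, h2=1, probe 6,0 -> slot 0
592: h=4 -> slot 4
Table: [300, 911, 482, -, 592, -, 153]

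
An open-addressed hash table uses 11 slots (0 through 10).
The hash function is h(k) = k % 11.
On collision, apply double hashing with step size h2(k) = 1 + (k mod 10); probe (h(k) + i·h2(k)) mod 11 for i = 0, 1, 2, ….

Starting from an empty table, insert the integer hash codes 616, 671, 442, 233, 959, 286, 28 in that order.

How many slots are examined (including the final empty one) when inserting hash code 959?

616 hashes to 0; slot 0 is free => place at 0.
671 hashes to 0, h2=2; 0 taken => place at 2.
442 hashes to 2, h2=3; 2 taken => place at 5.
233 hashes to 2, h2=4; 2 taken => place at 6.
959 hashes to 2, h2=10; 2 taken => place at 1.
286 hashes to 0, h2=7; 0 taken => place at 7.
28 hashes to 6, h2=9; 6 taken => place at 4.
Table: [616, 959, 671, _, 28, 442, 233, 286, _, _, _]

2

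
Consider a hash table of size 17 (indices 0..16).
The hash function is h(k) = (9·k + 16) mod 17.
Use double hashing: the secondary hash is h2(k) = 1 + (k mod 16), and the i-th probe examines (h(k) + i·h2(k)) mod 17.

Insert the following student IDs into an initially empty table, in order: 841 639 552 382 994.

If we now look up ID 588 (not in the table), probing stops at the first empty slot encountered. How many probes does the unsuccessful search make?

2

841: h=3 => slot 3
639: h=4 => slot 4
552: h=3, h2=9, probe 3,12 => slot 12
382: h=3, h2=15, probe 3,1 => slot 1
994: h=3, h2=3, probe 3,6 => slot 6
Table: [., 382, ., 841, 639, ., 994, ., ., ., ., ., 552, ., ., ., .]
Lookup 588: h=4, h2=13, probe 4,0 → slot 0 empty, not found.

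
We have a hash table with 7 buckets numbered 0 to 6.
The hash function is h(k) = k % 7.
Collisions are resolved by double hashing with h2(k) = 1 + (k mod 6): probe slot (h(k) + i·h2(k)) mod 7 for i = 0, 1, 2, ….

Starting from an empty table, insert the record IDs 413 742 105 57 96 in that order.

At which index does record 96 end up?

6

Insert 413: h=0, slot 0 empty -> index 0.
Insert 742: h=0, h2=5, slot 0 occupied -> index 5.
Insert 105: h=0, h2=4, slot 0 occupied -> index 4.
Insert 57: h=1, slot 1 empty -> index 1.
Insert 96: h=5, h2=1, slot 5 occupied -> index 6.
Table: [413, 57, -, -, 105, 742, 96]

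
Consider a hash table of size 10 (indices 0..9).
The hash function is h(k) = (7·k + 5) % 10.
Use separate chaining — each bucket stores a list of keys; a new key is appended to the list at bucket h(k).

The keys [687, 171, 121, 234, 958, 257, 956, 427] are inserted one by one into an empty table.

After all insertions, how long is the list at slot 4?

3

Insert 687: h=4, bucket 4 empty -> new chain.
Insert 171: h=2, bucket 2 empty -> new chain.
Insert 121: h=2, bucket 2 nonempty -> append to chain.
Insert 234: h=3, bucket 3 empty -> new chain.
Insert 958: h=1, bucket 1 empty -> new chain.
Insert 257: h=4, bucket 4 nonempty -> append to chain.
Insert 956: h=7, bucket 7 empty -> new chain.
Insert 427: h=4, bucket 4 nonempty -> append to chain.
Final buckets:
0: -
1: 958
2: 171 -> 121
3: 234
4: 687 -> 257 -> 427
5: -
6: -
7: 956
8: -
9: -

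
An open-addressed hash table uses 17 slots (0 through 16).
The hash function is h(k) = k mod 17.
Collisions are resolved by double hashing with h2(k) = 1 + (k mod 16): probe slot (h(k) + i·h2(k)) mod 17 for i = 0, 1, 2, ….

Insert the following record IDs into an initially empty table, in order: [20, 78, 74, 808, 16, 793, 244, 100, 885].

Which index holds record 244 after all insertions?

20 hashes to 3; slot 3 is free → place at 3.
78 hashes to 10; slot 10 is free → place at 10.
74 hashes to 6; slot 6 is free → place at 6.
808 hashes to 9; slot 9 is free → place at 9.
16 hashes to 16; slot 16 is free → place at 16.
793 hashes to 11; slot 11 is free → place at 11.
244 hashes to 6, h2=5; 6,11,16 taken → place at 4.
100 hashes to 15; slot 15 is free → place at 15.
885 hashes to 1; slot 1 is free → place at 1.
Table: [., 885, ., 20, 244, ., 74, ., ., 808, 78, 793, ., ., ., 100, 16]

4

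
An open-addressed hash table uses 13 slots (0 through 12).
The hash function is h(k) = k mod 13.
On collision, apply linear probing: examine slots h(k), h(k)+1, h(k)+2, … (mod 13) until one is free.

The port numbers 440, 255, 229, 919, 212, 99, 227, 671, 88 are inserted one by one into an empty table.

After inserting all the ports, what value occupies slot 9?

440: h=11 => slot 11
255: h=8 => slot 8
229: h=8, probe 8,9 => slot 9
919: h=9, probe 9,10 => slot 10
212: h=4 => slot 4
99: h=8, probe 8,9,10,11,12 => slot 12
227: h=6 => slot 6
671: h=8, probe 8,9,10,11,12,0 => slot 0
88: h=10, probe 10,11,12,0,1 => slot 1
Table: [671, 88, ∅, ∅, 212, ∅, 227, ∅, 255, 229, 919, 440, 99]

229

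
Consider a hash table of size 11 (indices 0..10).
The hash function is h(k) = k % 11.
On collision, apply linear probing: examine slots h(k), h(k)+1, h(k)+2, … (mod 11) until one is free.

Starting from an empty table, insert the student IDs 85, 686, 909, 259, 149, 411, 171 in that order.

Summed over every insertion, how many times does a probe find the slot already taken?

85 hashes to 8; slot 8 is free => place at 8.
686 hashes to 4; slot 4 is free => place at 4.
909 hashes to 7; slot 7 is free => place at 7.
259 hashes to 6; slot 6 is free => place at 6.
149 hashes to 6; 6,7,8 taken => place at 9.
411 hashes to 4; 4 taken => place at 5.
171 hashes to 6; 6,7,8,9 taken => place at 10.
Table: [_, _, _, _, 686, 411, 259, 909, 85, 149, 171]

8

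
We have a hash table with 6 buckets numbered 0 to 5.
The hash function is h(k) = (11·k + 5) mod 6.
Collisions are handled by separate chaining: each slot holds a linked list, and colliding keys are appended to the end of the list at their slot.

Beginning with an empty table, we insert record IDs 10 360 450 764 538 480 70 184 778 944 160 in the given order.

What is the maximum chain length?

6

10 -> bucket 1
360 -> bucket 5
450 -> bucket 5 (collision)
764 -> bucket 3
538 -> bucket 1 (collision)
480 -> bucket 5 (collision)
70 -> bucket 1 (collision)
184 -> bucket 1 (collision)
778 -> bucket 1 (collision)
944 -> bucket 3 (collision)
160 -> bucket 1 (collision)
Final buckets:
0: -
1: 10 -> 538 -> 70 -> 184 -> 778 -> 160
2: -
3: 764 -> 944
4: -
5: 360 -> 450 -> 480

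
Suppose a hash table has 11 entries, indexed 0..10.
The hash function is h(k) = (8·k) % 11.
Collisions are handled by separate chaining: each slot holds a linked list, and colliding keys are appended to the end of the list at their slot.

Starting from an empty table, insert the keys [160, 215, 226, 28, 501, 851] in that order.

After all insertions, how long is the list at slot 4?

160 → bucket 4
215 → bucket 4 (collision)
226 → bucket 4 (collision)
28 → bucket 4 (collision)
501 → bucket 4 (collision)
851 → bucket 10
Final buckets:
0: _
1: _
2: _
3: _
4: 160 -> 215 -> 226 -> 28 -> 501
5: _
6: _
7: _
8: _
9: _
10: 851

5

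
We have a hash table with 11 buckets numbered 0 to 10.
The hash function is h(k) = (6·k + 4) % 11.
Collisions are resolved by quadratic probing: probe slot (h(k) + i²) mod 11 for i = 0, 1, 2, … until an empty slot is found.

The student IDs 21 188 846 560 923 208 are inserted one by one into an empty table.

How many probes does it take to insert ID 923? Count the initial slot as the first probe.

21 hashes to 9; slot 9 is free → place at 9.
188 hashes to 10; slot 10 is free → place at 10.
846 hashes to 9; 9,10 taken → place at 2.
560 hashes to 9; 9,10,2 taken → place at 7.
923 hashes to 9; 9,10,2,7 taken → place at 3.
208 hashes to 9; 9,10,2,7,3 taken → place at 1.
Table: [—, 208, 846, 923, —, —, —, 560, —, 21, 188]

5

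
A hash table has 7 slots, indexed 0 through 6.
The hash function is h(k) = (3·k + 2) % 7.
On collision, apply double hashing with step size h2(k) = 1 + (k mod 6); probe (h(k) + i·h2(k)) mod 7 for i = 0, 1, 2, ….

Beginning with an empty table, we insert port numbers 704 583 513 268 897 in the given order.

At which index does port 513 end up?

5

Insert 704: h=0, slot 0 empty → index 0.
Insert 583: h=1, slot 1 empty → index 1.
Insert 513: h=1, h2=4, slot 1 occupied → index 5.
Insert 268: h=1, h2=5, slot 1 occupied → index 6.
Insert 897: h=5, h2=4, slot 5 occupied → index 2.
Table: [704, 583, 897, ., ., 513, 268]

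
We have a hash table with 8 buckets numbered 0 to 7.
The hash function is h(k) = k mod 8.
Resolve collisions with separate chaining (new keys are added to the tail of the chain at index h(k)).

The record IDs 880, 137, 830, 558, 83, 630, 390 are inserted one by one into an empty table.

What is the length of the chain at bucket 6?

4

Insert 880: h=0, bucket 0 empty → new chain.
Insert 137: h=1, bucket 1 empty → new chain.
Insert 830: h=6, bucket 6 empty → new chain.
Insert 558: h=6, bucket 6 nonempty → append to chain.
Insert 83: h=3, bucket 3 empty → new chain.
Insert 630: h=6, bucket 6 nonempty → append to chain.
Insert 390: h=6, bucket 6 nonempty → append to chain.
Final buckets:
0: 880
1: 137
2: -
3: 83
4: -
5: -
6: 830 -> 558 -> 630 -> 390
7: -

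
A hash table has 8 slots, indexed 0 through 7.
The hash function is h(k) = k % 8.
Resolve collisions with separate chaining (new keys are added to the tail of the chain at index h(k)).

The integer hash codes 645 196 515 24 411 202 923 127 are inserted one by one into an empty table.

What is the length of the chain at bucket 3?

3

645 → bucket 5
196 → bucket 4
515 → bucket 3
24 → bucket 0
411 → bucket 3 (collision)
202 → bucket 2
923 → bucket 3 (collision)
127 → bucket 7
Final buckets:
0: 24
1: .
2: 202
3: 515 -> 411 -> 923
4: 196
5: 645
6: .
7: 127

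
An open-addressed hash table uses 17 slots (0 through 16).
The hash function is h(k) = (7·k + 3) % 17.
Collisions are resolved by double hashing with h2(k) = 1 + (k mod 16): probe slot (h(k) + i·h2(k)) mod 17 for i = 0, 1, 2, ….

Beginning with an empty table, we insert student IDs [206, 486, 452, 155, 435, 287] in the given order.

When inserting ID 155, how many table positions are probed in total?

2

206: h=0 -> slot 0
486: h=5 -> slot 5
452: h=5, h2=5, probe 5,10 -> slot 10
155: h=0, h2=12, probe 0,12 -> slot 12
435: h=5, h2=4, probe 5,9 -> slot 9
287: h=6 -> slot 6
Table: [206, -, -, -, -, 486, 287, -, -, 435, 452, -, 155, -, -, -, -]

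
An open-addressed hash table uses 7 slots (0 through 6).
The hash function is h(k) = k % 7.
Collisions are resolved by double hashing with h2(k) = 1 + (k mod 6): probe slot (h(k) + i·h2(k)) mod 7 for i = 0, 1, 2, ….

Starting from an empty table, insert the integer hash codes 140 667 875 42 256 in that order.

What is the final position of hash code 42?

1

Insert 140: h=0, slot 0 empty → index 0.
Insert 667: h=2, slot 2 empty → index 2.
Insert 875: h=0, h2=6, slot 0 occupied → index 6.
Insert 42: h=0, h2=1, slot 0 occupied → index 1.
Insert 256: h=4, slot 4 empty → index 4.
Table: [140, 42, 667, ∅, 256, ∅, 875]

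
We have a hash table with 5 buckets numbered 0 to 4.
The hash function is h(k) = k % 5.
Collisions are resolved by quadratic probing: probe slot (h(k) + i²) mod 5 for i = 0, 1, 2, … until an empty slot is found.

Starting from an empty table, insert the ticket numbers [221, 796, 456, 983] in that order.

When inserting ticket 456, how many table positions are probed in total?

3

221 hashes to 1; slot 1 is free → place at 1.
796 hashes to 1; 1 taken → place at 2.
456 hashes to 1; 1,2 taken → place at 0.
983 hashes to 3; slot 3 is free → place at 3.
Table: [456, 221, 796, 983, —]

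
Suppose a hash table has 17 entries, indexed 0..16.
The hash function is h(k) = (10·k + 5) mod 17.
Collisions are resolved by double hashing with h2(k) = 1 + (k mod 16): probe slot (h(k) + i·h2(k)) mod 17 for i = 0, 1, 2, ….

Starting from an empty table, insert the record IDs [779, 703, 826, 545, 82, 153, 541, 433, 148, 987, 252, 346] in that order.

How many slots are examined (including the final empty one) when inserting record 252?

779: h=9 → slot 9
703: h=14 → slot 14
826: h=3 → slot 3
545: h=15 → slot 15
82: h=9, h2=3, probe 9,12 → slot 12
153: h=5 → slot 5
541: h=9, h2=14, probe 9,6 → slot 6
433: h=0 → slot 0
148: h=6, h2=5, probe 6,11 → slot 11
987: h=15, h2=12, probe 15,10 → slot 10
252: h=9, h2=13, probe 9,5,1 → slot 1
346: h=14, h2=11, probe 14,8 → slot 8
Table: [433, 252, _, 826, _, 153, 541, _, 346, 779, 987, 148, 82, _, 703, 545, _]

3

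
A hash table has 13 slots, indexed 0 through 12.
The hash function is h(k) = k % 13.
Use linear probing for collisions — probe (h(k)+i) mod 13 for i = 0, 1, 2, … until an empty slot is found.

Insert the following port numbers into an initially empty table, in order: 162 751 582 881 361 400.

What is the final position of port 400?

162 hashes to 6; slot 6 is free -> place at 6.
751 hashes to 10; slot 10 is free -> place at 10.
582 hashes to 10; 10 taken -> place at 11.
881 hashes to 10; 10,11 taken -> place at 12.
361 hashes to 10; 10,11,12 taken -> place at 0.
400 hashes to 10; 10,11,12,0 taken -> place at 1.
Table: [361, 400, ∅, ∅, ∅, ∅, 162, ∅, ∅, ∅, 751, 582, 881]

1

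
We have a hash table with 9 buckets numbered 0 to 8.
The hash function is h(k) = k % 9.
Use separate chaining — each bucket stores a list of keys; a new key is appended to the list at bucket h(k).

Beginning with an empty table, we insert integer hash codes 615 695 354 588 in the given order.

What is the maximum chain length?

3

615 -> bucket 3
695 -> bucket 2
354 -> bucket 3 (collision)
588 -> bucket 3 (collision)
Final buckets:
0: _
1: _
2: 695
3: 615 -> 354 -> 588
4: _
5: _
6: _
7: _
8: _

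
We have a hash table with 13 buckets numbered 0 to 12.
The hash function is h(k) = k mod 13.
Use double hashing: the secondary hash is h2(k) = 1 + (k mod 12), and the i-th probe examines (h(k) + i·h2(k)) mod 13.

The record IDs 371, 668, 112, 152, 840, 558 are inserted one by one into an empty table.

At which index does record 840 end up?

371: h=7 -> slot 7
668: h=5 -> slot 5
112: h=8 -> slot 8
152: h=9 -> slot 9
840: h=8, h2=1, probe 8,9,10 -> slot 10
558: h=12 -> slot 12
Table: [_, _, _, _, _, 668, _, 371, 112, 152, 840, _, 558]

10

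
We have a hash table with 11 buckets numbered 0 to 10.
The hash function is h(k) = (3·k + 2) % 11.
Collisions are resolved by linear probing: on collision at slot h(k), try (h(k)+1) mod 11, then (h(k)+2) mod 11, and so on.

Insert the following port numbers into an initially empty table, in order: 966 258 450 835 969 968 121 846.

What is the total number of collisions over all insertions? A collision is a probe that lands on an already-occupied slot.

4

966: h=7 → slot 7
258: h=6 → slot 6
450: h=10 → slot 10
835: h=10, probe 10,0 → slot 0
969: h=5 → slot 5
968: h=2 → slot 2
121: h=2, probe 2,3 → slot 3
846: h=10, probe 10,0,1 → slot 1
Table: [835, 846, 968, 121, ∅, 969, 258, 966, ∅, ∅, 450]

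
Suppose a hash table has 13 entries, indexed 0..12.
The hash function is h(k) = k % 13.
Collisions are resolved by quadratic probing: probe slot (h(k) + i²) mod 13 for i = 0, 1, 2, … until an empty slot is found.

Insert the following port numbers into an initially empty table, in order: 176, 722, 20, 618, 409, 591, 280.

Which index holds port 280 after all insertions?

4

176 hashes to 7; slot 7 is free => place at 7.
722 hashes to 7; 7 taken => place at 8.
20 hashes to 7; 7,8 taken => place at 11.
618 hashes to 7; 7,8,11 taken => place at 3.
409 hashes to 6; slot 6 is free => place at 6.
591 hashes to 6; 6,7 taken => place at 10.
280 hashes to 7; 7,8,11,3,10,6 taken => place at 4.
Table: [-, -, -, 618, 280, -, 409, 176, 722, -, 591, 20, -]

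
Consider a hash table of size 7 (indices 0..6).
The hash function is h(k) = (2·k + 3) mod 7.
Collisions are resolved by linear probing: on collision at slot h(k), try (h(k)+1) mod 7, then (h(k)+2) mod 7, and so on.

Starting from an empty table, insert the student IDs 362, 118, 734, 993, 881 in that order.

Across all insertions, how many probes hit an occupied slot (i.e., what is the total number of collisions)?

6

362: h=6 → slot 6
118: h=1 → slot 1
734: h=1, probe 1,2 → slot 2
993: h=1, probe 1,2,3 → slot 3
881: h=1, probe 1,2,3,4 → slot 4
Table: [-, 118, 734, 993, 881, -, 362]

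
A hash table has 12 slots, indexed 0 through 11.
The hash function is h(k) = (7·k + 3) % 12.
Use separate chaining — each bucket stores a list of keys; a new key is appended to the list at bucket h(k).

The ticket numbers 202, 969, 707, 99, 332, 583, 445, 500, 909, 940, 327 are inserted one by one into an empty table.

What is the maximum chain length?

2

202 -> bucket 1
969 -> bucket 6
707 -> bucket 8
99 -> bucket 0
332 -> bucket 11
583 -> bucket 4
445 -> bucket 10
500 -> bucket 11 (collision)
909 -> bucket 6 (collision)
940 -> bucket 7
327 -> bucket 0 (collision)
Final buckets:
0: 99 -> 327
1: 202
2: .
3: .
4: 583
5: .
6: 969 -> 909
7: 940
8: 707
9: .
10: 445
11: 332 -> 500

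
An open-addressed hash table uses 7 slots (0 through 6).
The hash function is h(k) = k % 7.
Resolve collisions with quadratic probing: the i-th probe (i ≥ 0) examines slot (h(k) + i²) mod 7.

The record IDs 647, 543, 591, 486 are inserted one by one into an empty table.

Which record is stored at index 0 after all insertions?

Insert 647: h=3, slot 3 empty → index 3.
Insert 543: h=4, slot 4 empty → index 4.
Insert 591: h=3, slots 3,4 occupied → index 0.
Insert 486: h=3, slots 3,4,0 occupied → index 5.
Table: [591, —, —, 647, 543, 486, —]

591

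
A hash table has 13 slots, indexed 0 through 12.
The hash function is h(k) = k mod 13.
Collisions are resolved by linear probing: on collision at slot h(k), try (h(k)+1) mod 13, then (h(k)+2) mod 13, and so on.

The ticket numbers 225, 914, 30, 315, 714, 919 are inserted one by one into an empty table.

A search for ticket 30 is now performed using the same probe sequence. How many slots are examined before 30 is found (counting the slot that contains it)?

3

Insert 225: h=4, slot 4 empty -> index 4.
Insert 914: h=4, slot 4 occupied -> index 5.
Insert 30: h=4, slots 4,5 occupied -> index 6.
Insert 315: h=3, slot 3 empty -> index 3.
Insert 714: h=12, slot 12 empty -> index 12.
Insert 919: h=9, slot 9 empty -> index 9.
Table: [∅, ∅, ∅, 315, 225, 914, 30, ∅, ∅, 919, ∅, ∅, 714]
Lookup 30: h=4, probe 4,5,6 → found at 6.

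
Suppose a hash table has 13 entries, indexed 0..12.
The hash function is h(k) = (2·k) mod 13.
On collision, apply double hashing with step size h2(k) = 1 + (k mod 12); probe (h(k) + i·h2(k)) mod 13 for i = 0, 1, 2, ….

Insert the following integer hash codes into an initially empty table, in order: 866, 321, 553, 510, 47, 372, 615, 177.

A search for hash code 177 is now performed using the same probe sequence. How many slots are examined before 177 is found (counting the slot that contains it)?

2

866: h=3 -> slot 3
321: h=5 -> slot 5
553: h=1 -> slot 1
510: h=6 -> slot 6
47: h=3, h2=12, probe 3,2 -> slot 2
372: h=3, h2=1, probe 3,4 -> slot 4
615: h=8 -> slot 8
177: h=3, h2=10, probe 3,0 -> slot 0
Table: [177, 553, 47, 866, 372, 321, 510, -, 615, -, -, -, -]
Lookup 177: h=3, h2=10, probe 3,0 → found at 0.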